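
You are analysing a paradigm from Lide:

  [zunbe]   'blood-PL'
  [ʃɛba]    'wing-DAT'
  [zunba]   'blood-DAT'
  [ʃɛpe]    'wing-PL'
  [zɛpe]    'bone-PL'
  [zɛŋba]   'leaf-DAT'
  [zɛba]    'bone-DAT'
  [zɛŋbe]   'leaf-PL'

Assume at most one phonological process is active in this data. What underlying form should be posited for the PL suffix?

/-pe/

The PL morpheme has two allomorphs, [-be] and [-pe].
By contrast the DAT suffix keeps its initial [b] throughout — that segment must be underlying.
The PL suffix is therefore /-pe/ underlyingly, with post-nasal voicing: voiceless stops become voiced after a nasal.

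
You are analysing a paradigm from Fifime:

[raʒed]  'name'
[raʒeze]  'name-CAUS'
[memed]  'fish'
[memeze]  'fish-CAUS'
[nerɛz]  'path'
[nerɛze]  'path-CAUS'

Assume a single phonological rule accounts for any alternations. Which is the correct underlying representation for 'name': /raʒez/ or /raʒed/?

/raʒed/

'name' shows [d] ~ [z] at the end of the stem ([raʒed] vs [raʒeze]).
But 'path' keeps [z] in both environments ([nerɛz], [nerɛze]), so there is no rule changing /z/ to [d] in isolation.
Therefore /d/ is basic and [z] is derived by intervocalic spirantization (voiced stops become fricatives between vowels).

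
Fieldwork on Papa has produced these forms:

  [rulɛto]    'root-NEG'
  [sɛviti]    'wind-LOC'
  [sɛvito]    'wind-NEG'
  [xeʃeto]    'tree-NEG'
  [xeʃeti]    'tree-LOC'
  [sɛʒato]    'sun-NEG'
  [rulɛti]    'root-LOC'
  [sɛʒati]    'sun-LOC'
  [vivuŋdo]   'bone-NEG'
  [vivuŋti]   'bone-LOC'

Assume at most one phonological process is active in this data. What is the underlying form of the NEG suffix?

The NEG morpheme has two allomorphs, [-do] and [-to].
The LOC suffix, which begins with [t], is invariant after every stem; so [t] is not altered by any rule here.
The NEG suffix is therefore /-do/ underlyingly, with post-vocalic devoicing: voiced stops become voiceless after a vowel.

/-do/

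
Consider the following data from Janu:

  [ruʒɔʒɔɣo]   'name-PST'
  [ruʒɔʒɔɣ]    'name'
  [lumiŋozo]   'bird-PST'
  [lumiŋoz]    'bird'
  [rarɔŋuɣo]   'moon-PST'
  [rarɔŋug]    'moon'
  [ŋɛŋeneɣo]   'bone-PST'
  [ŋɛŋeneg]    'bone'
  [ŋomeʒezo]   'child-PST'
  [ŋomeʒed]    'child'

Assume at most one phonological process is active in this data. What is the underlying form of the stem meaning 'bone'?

The stem for 'bone' ends in [ɣ] in [ŋɛŋeneɣo] but [g] in [ŋɛŋeneg].
Compare 'name', with invariant [ɣ] in [ruʒɔʒɔɣo] and [ruʒɔʒɔɣ]: an analysis with underlying /ɣ/ and a rule producing [g] in isolation would wrongly predict alternation here too.
The alternation reflects intervocalic spirantization: voiced stops become fricatives between vowels. /g/ is underlying.

/ŋɛŋeneg/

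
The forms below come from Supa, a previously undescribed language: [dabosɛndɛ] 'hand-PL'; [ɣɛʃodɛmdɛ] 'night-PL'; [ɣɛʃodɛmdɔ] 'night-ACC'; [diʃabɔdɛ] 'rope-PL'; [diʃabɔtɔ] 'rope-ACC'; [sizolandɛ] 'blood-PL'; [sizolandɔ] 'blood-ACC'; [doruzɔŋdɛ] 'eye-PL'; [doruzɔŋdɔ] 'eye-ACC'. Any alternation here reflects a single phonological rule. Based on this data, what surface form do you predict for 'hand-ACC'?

[dabosɛndɔ]

The ACC suffix surfaces as [-dɔ] and [-tɔ], depending on the final segment of the stem.
By contrast the PL suffix keeps its initial [d] throughout — that segment must be underlying.
The ACC suffix is therefore /-tɔ/ underlyingly, with post-nasal voicing: voiceless stops become voiced after a nasal.
After 'hand', which ends in a nasal, the suffix surfaces as [-dɔ], giving [dabosɛndɔ].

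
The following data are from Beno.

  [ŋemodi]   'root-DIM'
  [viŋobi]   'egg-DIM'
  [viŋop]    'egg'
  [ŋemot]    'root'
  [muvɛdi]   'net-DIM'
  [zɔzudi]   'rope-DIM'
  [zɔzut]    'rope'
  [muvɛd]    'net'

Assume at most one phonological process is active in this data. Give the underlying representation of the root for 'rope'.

In [zɔzudi] and [zɔzut] the final segment of 'rope' alternates: [d] ~ [t].
But 'net' keeps [d] in both environments ([muvɛdi], [muvɛd]), so there is no rule changing /d/ to [t] in isolation.
Therefore /t/ is basic and [d] is derived by intervocalic voicing (voiceless stops become voiced between vowels).

/zɔzut/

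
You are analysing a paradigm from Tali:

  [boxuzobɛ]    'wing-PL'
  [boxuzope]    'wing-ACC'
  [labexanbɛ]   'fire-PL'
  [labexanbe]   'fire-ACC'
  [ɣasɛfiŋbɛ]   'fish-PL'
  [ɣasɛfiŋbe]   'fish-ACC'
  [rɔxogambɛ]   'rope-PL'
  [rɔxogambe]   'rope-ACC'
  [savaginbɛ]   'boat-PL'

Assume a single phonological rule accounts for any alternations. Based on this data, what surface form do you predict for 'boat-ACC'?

The ACC morpheme has two allomorphs, [-be] and [-pe].
The PL suffix, which begins with [b], is invariant after every stem; so [b] is not altered by any rule here.
So the underlying form is /-pe/, and voiceless stops become voiced after a nasal.
After 'boat', which ends in a nasal, the suffix surfaces as [-be], giving [savaginbe].

[savaginbe]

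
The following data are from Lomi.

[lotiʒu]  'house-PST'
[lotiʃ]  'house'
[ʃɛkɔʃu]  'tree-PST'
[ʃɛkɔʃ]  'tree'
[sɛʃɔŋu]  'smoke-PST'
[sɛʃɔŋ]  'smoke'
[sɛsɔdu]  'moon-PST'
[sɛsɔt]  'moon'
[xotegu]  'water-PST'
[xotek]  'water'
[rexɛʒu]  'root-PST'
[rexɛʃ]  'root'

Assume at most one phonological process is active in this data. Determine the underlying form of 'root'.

/rexɛʒ/

The stem for 'root' ends in [ʒ] in [rexɛʒu] but [ʃ] in [rexɛʃ].
Compare 'tree', with invariant [ʃ] in [ʃɛkɔʃu] and [ʃɛkɔʃ]: an analysis with underlying /ʃ/ and a rule producing [ʒ] before the PST suffix would wrongly predict alternation here too.
So /ʒ/ is underlying, and a rule of word-final obstruent devoicing — voiced obstruents become voiceless word-finally — gives [ʃ].
So 'root' = /rexɛʒ/.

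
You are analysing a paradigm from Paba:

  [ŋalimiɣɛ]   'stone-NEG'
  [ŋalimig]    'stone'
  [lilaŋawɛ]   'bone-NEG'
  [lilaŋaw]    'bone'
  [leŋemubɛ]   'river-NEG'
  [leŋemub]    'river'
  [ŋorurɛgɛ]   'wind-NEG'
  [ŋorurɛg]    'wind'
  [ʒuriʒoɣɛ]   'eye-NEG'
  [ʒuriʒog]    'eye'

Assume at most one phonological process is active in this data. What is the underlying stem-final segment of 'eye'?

'eye' shows [ɣ] ~ [g] at the end of the stem ([ʒuriʒoɣɛ] vs [ʒuriʒog]).
The stem 'wind' ([ŋorurɛgɛ], [ŋorurɛg]) shows [g] unchanged in both environments, so [g] cannot be basic with [ɣ] derived before the NEG suffix.
Therefore /ɣ/ is basic and [g] is derived by word-final hardening (voiced fricatives become stops word-finally).

/ɣ/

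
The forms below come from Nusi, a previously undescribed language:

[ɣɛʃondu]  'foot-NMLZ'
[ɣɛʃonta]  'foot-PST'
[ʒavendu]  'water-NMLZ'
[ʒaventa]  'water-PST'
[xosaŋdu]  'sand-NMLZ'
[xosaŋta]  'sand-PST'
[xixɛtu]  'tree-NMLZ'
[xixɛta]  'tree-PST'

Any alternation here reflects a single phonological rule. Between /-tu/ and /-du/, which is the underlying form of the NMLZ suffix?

/-du/

The NMLZ suffix surfaces as [-du] and [-tu], depending on the final segment of the stem.
The PST suffix, which begins with [t], is invariant after every stem; so [t] is not altered by any rule here.
The NMLZ suffix is therefore /-du/ underlyingly, with post-vocalic devoicing: voiced stops become voiceless after a vowel.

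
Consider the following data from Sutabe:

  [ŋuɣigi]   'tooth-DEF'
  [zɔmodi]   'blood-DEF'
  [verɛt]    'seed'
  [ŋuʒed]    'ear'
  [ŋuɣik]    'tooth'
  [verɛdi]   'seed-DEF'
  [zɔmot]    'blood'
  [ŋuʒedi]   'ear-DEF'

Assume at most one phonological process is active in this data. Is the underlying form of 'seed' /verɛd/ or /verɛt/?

/verɛt/

The root 'seed' surfaces as [verɛt] and [verɛdi], with a stem-final [t] ~ [d] alternation.
Compare 'ear', with invariant [d] in [ŋuʒed] and [ŋuʒedi]: an analysis with underlying /d/ and a rule producing [t] in isolation would wrongly predict alternation here too.
The underlying segment must be /t/; voiceless stops become voiced between vowels, yielding [d] there.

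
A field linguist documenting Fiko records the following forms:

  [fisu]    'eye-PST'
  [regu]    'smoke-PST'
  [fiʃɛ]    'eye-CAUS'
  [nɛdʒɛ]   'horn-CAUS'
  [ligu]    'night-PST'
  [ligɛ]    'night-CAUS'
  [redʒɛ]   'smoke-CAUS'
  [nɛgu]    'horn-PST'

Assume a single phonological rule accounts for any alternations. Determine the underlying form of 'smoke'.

/redʒ/

In [regu] and [redʒɛ] the final segment of 'smoke' alternates: [g] ~ [dʒ].
Compare 'night', with invariant [g] in [ligu] and [ligɛ]: an analysis with underlying /g/ and a rule producing [dʒ] before the CAUS suffix would wrongly predict alternation here too.
The alternation reflects depalatalization: palato-alveolar /dʒ/ and /ʃ/ become [g] and [s] when no front vowel follows. /dʒ/ is underlying.
Hence 'smoke' is /redʒ/ underlyingly.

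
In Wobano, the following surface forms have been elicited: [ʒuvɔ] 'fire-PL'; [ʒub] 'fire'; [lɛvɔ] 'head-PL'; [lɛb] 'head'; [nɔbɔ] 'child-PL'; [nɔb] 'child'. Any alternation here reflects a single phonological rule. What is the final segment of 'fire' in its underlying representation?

/v/

The root 'fire' surfaces as [ʒuvɔ] and [ʒub], with a stem-final [v] ~ [b] alternation.
But 'child' keeps [b] in both environments ([nɔbɔ], [nɔb]), so there is no rule changing /b/ to [v] before the PL suffix.
So /v/ is underlying, and a rule of word-final hardening — voiced fricatives become stops word-finally — gives [b].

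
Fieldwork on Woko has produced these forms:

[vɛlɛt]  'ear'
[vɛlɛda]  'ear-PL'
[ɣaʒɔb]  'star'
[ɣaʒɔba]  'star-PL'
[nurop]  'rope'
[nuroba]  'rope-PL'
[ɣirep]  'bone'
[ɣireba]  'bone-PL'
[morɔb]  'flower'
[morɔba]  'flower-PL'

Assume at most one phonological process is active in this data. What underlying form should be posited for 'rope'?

/nurop/

'rope' shows [p] ~ [b] at the end of the stem ([nurop] vs [nuroba]).
But 'star' keeps [b] in both environments ([ɣaʒɔb], [ɣaʒɔba]), so there is no rule changing /b/ to [p] in isolation.
So /p/ is underlying, and a rule of intervocalic voicing — voiceless stops become voiced between vowels — gives [b].
So 'rope' = /nurop/.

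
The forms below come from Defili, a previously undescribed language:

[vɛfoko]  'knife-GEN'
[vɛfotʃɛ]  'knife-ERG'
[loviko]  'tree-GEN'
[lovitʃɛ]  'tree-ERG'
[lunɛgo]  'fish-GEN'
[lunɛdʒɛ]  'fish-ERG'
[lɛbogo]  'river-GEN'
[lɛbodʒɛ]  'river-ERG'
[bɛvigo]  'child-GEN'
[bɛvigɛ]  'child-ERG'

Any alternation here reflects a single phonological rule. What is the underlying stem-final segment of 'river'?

The root 'river' surfaces as [lɛbogo] and [lɛbodʒɛ], with a stem-final [g] ~ [dʒ] alternation.
The stem 'child' ([bɛvigo], [bɛvigɛ]) shows [g] unchanged in both environments, so [g] cannot be basic with [dʒ] derived before the ERG suffix.
The underlying segment must be /dʒ/; palato-alveolar /tʃ/ and /dʒ/ become [k] and [g] when no front vowel follows, yielding [g] there.

/dʒ/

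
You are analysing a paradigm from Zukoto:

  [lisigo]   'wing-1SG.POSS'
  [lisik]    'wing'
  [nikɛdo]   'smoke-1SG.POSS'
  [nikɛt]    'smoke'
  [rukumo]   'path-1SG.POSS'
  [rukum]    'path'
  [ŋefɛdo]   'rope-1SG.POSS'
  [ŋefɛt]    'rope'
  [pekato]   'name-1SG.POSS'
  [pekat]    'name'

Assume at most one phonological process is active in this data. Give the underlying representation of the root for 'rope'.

/ŋefɛd/

The stem for 'rope' ends in [d] in [ŋefɛdo] but [t] in [ŋefɛt].
If /t/ were underlying and a rule turned it into [d] before the 1SG.POSS suffix, 'name' would also alternate; but it has [t] in both [pekato] and [pekat].
Therefore /d/ is basic and [t] is derived by word-final obstruent devoicing (voiced obstruents become voiceless word-finally).
The underlying form of 'rope' is therefore /ŋefɛd/.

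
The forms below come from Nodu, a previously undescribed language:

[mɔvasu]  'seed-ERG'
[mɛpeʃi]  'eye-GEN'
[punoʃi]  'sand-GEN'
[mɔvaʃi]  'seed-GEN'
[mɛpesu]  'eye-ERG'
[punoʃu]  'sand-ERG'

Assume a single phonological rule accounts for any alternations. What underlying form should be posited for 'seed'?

In [mɔvasu] and [mɔvaʃi] the final segment of 'seed' alternates: [s] ~ [ʃ].
But 'sand' keeps [ʃ] in both environments ([punoʃu], [punoʃi]), so there is no rule changing /ʃ/ to [s] before the ERG suffix.
Therefore /s/ is basic and [ʃ] is derived by palatalization before a front vowel (/s/ becomes palato-alveolar [ʃ] before a front vowel).

/mɔvas/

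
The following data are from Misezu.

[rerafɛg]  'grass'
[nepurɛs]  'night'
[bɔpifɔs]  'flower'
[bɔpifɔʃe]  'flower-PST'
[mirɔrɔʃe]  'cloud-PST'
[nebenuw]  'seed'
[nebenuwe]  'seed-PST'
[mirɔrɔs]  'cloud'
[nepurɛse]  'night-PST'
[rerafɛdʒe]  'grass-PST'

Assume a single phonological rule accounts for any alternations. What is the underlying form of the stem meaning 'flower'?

'flower' shows [s] ~ [ʃ] at the end of the stem ([bɔpifɔs] vs [bɔpifɔʃe]).
Compare 'night', with invariant [s] in [nepurɛs] and [nepurɛse]: an analysis with underlying /s/ and a rule producing [ʃ] before the PST suffix would wrongly predict alternation here too.
So /ʃ/ is underlying, and a rule of depalatalization — palato-alveolar /dʒ/ and /ʃ/ become [g] and [s] when no front vowel follows — gives [s].
The underlying form of 'flower' is therefore /bɔpifɔʃ/.

/bɔpifɔʃ/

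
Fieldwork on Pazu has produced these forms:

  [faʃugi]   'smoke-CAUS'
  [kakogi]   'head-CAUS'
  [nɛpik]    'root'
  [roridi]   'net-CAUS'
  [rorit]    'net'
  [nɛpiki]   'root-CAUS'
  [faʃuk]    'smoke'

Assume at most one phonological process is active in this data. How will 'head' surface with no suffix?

In [faʃuk] and [faʃugi] the final segment of 'smoke' alternates: [k] ~ [g].
But 'root' keeps [k] in both environments ([nɛpik], [nɛpiki]), so there is no rule changing /k/ to [g] before the CAUS suffix.
So /g/ is underlying, and a rule of word-final obstruent devoicing — voiced obstruents become voiceless word-finally — gives [k].
The one attested form of 'head', [kakogi], shows underlying /kakog/. Applying the same rule word-finally gives [kakok].

[kakok]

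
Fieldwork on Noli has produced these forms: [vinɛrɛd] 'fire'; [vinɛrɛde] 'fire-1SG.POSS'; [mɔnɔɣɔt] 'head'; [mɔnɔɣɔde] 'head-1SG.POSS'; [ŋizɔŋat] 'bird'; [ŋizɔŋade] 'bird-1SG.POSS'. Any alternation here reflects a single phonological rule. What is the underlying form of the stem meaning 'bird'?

In [ŋizɔŋat] and [ŋizɔŋade] the final segment of 'bird' alternates: [t] ~ [d].
If /d/ were underlying and a rule turned it into [t] in isolation, 'fire' would also alternate; but it has [d] in both [vinɛrɛd] and [vinɛrɛde].
Therefore /t/ is basic and [d] is derived by intervocalic voicing (voiceless stops become voiced between vowels).

/ŋizɔŋat/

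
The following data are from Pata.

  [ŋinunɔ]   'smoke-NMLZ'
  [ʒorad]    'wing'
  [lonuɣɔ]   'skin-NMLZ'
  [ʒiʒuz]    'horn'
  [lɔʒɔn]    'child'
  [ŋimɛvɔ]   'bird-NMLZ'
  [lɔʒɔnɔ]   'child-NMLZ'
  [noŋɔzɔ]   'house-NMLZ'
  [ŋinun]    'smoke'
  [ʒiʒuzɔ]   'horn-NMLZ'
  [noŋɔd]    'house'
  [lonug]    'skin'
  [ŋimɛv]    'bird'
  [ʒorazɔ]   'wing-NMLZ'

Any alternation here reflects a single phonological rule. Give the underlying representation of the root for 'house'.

/noŋɔd/

In [noŋɔzɔ] and [noŋɔd] the final segment of 'house' alternates: [z] ~ [d].
The stem 'horn' ([ʒiʒuzɔ], [ʒiʒuz]) shows [z] unchanged in both environments, so [z] cannot be basic with [d] derived in isolation.
The alternation reflects intervocalic spirantization: voiced stops become fricatives between vowels. /d/ is underlying.
The underlying form of 'house' is therefore /noŋɔd/.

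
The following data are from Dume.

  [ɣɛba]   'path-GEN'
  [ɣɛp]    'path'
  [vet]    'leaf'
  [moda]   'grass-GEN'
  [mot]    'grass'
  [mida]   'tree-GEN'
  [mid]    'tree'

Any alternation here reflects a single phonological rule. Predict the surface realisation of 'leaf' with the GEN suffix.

[veda]

The root 'grass' surfaces as [moda] and [mot], with a stem-final [d] ~ [t] alternation.
The stem 'tree' ([mida], [mid]) shows [d] unchanged in both environments, so [d] cannot be basic with [t] derived in isolation.
The alternation reflects intervocalic voicing: voiceless stops become voiced between vowels. /t/ is underlying.
The one attested form of 'leaf', [vet], shows underlying /vet/. Applying the same rule between vowels gives [veda].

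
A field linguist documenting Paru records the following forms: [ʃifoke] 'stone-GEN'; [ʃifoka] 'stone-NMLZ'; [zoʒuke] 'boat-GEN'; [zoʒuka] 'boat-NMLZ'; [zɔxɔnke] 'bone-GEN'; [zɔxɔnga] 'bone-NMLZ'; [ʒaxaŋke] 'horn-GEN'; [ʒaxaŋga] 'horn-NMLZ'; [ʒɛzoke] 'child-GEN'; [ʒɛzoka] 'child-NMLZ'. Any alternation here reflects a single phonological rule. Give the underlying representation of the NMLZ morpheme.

/-ga/

The NMLZ morpheme has two allomorphs, [-ga] and [-ka].
By contrast the GEN suffix keeps its initial [k] throughout — that segment must be underlying.
So the underlying form is /-ga/, and voiced stops become voiceless after a vowel.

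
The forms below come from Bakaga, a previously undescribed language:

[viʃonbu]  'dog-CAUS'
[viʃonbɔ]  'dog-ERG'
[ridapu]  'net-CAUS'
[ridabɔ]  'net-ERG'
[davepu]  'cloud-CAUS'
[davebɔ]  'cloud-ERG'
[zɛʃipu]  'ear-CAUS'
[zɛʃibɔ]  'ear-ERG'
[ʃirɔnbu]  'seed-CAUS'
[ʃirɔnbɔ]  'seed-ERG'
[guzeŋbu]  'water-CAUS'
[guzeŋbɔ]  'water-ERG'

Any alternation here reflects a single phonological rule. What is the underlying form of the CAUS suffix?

The CAUS suffix surfaces as [-bu] and [-pu], depending on the final segment of the stem.
By contrast the ERG suffix keeps its initial [b] throughout — that segment must be underlying.
The CAUS suffix is therefore /-pu/ underlyingly, with post-nasal voicing: voiceless stops become voiced after a nasal.

/-pu/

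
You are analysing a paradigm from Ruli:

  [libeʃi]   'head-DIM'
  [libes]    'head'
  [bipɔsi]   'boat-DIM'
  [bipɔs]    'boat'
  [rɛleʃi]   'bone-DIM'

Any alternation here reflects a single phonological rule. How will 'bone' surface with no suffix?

The root 'head' surfaces as [libeʃi] and [libes], with a stem-final [ʃ] ~ [s] alternation.
If /s/ were underlying and a rule turned it into [ʃ] before the DIM suffix, 'boat' would also alternate; but it has [s] in both [bipɔsi] and [bipɔs].
The alternation reflects depalatalization: palato-alveolar /ʃ/ becomes [s] when no front vowel follows. /ʃ/ is underlying.
The one attested form of 'bone', [rɛleʃi], shows underlying /rɛleʃ/. Applying the same rule when no front vowel follows gives [rɛles].

[rɛles]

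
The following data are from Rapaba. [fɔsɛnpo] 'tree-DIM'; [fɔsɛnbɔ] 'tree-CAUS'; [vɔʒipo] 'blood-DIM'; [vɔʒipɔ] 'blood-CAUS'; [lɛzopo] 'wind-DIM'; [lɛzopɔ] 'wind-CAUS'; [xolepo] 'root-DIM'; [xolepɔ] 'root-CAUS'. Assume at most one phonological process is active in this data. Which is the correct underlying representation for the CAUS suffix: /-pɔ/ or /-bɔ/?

The CAUS suffix surfaces as [-bɔ] and [-pɔ], depending on the final segment of the stem.
The DIM suffix, which begins with [p], is invariant after every stem; so [p] is not altered by any rule here.
The CAUS suffix is therefore /-bɔ/ underlyingly, with post-vocalic devoicing: voiced stops become voiceless after a vowel.

/-bɔ/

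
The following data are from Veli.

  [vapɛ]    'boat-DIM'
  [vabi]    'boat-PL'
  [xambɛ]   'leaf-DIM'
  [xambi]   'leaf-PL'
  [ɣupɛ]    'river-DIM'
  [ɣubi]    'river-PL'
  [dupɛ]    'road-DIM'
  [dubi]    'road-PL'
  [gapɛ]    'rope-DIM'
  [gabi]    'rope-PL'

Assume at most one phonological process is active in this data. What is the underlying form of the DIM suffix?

The DIM morpheme has two allomorphs, [-bɛ] and [-pɛ].
By contrast the PL suffix keeps its initial [b] throughout — that segment must be underlying.
The DIM suffix is therefore /-pɛ/ underlyingly, with post-nasal voicing: voiceless stops become voiced after a nasal.

/-pɛ/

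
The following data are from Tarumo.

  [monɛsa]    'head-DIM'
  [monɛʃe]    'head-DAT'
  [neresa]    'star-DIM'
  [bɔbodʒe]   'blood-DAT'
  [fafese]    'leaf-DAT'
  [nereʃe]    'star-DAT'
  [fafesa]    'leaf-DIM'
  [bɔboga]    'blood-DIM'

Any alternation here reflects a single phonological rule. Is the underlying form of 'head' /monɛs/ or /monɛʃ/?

In [monɛʃe] and [monɛsa] the final segment of 'head' alternates: [ʃ] ~ [s].
If /s/ were underlying and a rule turned it into [ʃ] before the DAT suffix, 'leaf' would also alternate; but it has [s] in both [fafese] and [fafesa].
Therefore /ʃ/ is basic and [s] is derived by depalatalization (palato-alveolar /dʒ/ and /ʃ/ become [g] and [s] when no front vowel follows).

/monɛʃ/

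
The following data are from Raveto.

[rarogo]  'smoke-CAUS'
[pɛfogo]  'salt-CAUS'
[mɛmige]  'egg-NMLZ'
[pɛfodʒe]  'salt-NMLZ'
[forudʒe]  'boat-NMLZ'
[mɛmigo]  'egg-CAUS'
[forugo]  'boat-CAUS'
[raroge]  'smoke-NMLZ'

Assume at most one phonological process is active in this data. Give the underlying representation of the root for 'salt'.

In [pɛfodʒe] and [pɛfogo] the final segment of 'salt' alternates: [dʒ] ~ [g].
The stem 'egg' ([mɛmige], [mɛmigo]) shows [g] unchanged in both environments, so [g] cannot be basic with [dʒ] derived before the NMLZ suffix.
The alternation reflects depalatalization: palato-alveolar /dʒ/ becomes [g] when no front vowel follows. /dʒ/ is underlying.
Hence 'salt' is /pɛfodʒ/ underlyingly.

/pɛfodʒ/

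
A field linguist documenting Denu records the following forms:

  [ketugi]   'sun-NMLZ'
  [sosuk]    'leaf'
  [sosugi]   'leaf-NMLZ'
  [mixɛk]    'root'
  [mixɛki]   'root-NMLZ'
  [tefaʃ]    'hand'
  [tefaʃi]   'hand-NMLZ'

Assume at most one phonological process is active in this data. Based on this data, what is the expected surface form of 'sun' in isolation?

[ketuk]

In [sosuk] and [sosugi] the final segment of 'leaf' alternates: [k] ~ [g].
If /k/ were underlying and a rule turned it into [g] before the NMLZ suffix, 'root' would also alternate; but it has [k] in both [mixɛk] and [mixɛki].
The underlying segment must be /g/; voiced obstruents become voiceless word-finally, yielding [k] there.
From [ketugi] the stem 'sun' is /ketug/; word-finally this yields [ketuk].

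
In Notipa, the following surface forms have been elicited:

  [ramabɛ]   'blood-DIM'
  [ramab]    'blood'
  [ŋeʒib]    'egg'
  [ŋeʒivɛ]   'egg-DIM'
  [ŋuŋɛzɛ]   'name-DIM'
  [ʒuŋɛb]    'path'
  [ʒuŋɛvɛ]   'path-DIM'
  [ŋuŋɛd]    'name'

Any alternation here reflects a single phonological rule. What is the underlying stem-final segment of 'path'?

'path' shows [b] ~ [v] at the end of the stem ([ʒuŋɛb] vs [ʒuŋɛvɛ]).
Compare 'blood', with invariant [b] in [ramab] and [ramabɛ]: an analysis with underlying /b/ and a rule producing [v] before the DIM suffix would wrongly predict alternation here too.
The underlying segment must be /v/; voiced fricatives become stops word-finally, yielding [b] there.

/v/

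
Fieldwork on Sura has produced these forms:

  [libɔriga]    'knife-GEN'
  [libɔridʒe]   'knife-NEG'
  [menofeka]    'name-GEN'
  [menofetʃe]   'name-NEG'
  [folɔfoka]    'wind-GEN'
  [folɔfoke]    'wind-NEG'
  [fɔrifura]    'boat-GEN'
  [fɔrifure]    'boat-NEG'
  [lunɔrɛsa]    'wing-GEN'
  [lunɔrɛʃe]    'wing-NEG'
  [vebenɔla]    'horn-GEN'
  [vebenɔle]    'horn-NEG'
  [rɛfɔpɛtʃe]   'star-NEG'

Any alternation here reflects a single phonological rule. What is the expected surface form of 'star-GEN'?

[rɛfɔpɛka]

'name' shows [k] ~ [tʃ] at the end of the stem ([menofeka] vs [menofetʃe]).
Compare 'wind', with invariant [k] in [folɔfoka] and [folɔfoke]: an analysis with underlying /k/ and a rule producing [tʃ] before the NEG suffix would wrongly predict alternation here too.
The underlying segment must be /tʃ/; palato-alveolar /tʃ/, /dʒ/ and /ʃ/ become [k], [g] and [s] when no front vowel follows, yielding [k] there.
The one attested form of 'star', [rɛfɔpɛtʃe], shows underlying /rɛfɔpɛtʃ/. Applying the same rule when no front vowel follows gives [rɛfɔpɛka].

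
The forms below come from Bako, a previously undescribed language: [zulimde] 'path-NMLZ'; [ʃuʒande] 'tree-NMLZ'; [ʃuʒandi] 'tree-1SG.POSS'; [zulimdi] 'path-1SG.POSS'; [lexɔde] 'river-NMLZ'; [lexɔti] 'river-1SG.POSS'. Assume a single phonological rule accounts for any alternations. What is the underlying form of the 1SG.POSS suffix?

The 1SG.POSS morpheme has two allomorphs, [-di] and [-ti].
By contrast the NMLZ suffix keeps its initial [d] throughout — that segment must be underlying.
The 1SG.POSS suffix is therefore /-ti/ underlyingly, with post-nasal voicing: voiceless stops become voiced after a nasal.

/-ti/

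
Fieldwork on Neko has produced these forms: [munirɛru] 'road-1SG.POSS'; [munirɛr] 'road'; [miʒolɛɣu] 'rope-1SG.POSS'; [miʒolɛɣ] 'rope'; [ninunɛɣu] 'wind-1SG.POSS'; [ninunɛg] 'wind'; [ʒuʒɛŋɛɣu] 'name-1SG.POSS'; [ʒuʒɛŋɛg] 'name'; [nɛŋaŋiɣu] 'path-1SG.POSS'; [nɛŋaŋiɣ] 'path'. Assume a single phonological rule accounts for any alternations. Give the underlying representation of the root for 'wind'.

The root 'wind' surfaces as [ninunɛɣu] and [ninunɛg], with a stem-final [ɣ] ~ [g] alternation.
Compare 'rope', with invariant [ɣ] in [miʒolɛɣu] and [miʒolɛɣ]: an analysis with underlying /ɣ/ and a rule producing [g] in isolation would wrongly predict alternation here too.
Therefore /g/ is basic and [ɣ] is derived by intervocalic spirantization (voiced stops become fricatives between vowels).

/ninunɛg/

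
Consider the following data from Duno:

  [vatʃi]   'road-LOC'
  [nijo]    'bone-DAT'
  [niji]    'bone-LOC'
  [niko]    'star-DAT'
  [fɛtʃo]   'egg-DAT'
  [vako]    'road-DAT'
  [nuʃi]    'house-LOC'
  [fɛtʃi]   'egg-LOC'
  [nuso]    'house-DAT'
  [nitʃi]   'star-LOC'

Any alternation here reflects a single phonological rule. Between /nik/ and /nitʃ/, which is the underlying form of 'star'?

/nik/

The stem for 'star' ends in [tʃ] in [nitʃi] but [k] in [niko].
If /tʃ/ were underlying and a rule turned it into [k] before the DAT suffix, 'egg' would also alternate; but it has [tʃ] in both [fɛtʃi] and [fɛtʃo].
The alternation reflects palatalization before a front vowel: /k/ and /s/ become palato-alveolar [tʃ] and [ʃ] before a front vowel. /k/ is underlying.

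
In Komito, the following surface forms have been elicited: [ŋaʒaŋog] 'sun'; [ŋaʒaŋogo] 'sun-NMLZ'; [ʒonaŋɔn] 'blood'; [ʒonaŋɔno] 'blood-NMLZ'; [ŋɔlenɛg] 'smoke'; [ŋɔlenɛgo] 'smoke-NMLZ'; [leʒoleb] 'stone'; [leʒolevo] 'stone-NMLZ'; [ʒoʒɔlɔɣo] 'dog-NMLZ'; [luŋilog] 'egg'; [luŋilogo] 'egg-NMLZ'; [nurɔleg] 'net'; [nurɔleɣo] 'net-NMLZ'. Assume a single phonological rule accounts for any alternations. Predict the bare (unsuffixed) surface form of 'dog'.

[ʒoʒɔlɔg]

'net' shows [g] ~ [ɣ] at the end of the stem ([nurɔleg] vs [nurɔleɣo]).
If /g/ were underlying and a rule turned it into [ɣ] before the NMLZ suffix, 'egg' would also alternate; but it has [g] in both [luŋilog] and [luŋilogo].
Therefore /ɣ/ is basic and [g] is derived by word-final hardening (voiced fricatives become stops word-finally).
From [ʒoʒɔlɔɣo] the stem 'dog' is /ʒoʒɔlɔɣ/; word-finally this yields [ʒoʒɔlɔg].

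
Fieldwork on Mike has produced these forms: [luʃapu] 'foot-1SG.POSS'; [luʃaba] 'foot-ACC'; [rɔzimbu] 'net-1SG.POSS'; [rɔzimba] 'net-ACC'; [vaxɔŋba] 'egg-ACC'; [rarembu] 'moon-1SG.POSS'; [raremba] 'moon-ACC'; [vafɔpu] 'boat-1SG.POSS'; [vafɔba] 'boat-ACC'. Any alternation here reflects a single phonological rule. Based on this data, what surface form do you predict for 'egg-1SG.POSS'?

[vaxɔŋbu]

The 1SG.POSS suffix surfaces as [-bu] and [-pu], depending on the final segment of the stem.
The ACC suffix, which begins with [b], is invariant after every stem; so [b] is not altered by any rule here.
The 1SG.POSS suffix is therefore /-pu/ underlyingly, with post-nasal voicing: voiceless stops become voiced after a nasal.
After 'egg', which ends in a nasal, the suffix surfaces as [-bu], giving [vaxɔŋbu].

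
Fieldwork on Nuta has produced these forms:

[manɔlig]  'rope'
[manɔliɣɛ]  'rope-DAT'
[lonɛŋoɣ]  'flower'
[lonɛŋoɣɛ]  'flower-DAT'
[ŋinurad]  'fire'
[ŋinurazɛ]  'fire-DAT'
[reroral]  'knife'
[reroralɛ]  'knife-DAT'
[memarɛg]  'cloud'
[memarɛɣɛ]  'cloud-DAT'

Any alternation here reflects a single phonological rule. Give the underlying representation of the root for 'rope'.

/manɔlig/

'rope' shows [g] ~ [ɣ] at the end of the stem ([manɔlig] vs [manɔliɣɛ]).
The stem 'flower' ([lonɛŋoɣ], [lonɛŋoɣɛ]) shows [ɣ] unchanged in both environments, so [ɣ] cannot be basic with [g] derived in isolation.
Therefore /g/ is basic and [ɣ] is derived by intervocalic spirantization (voiced stops become fricatives between vowels).
The underlying form of 'rope' is therefore /manɔlig/.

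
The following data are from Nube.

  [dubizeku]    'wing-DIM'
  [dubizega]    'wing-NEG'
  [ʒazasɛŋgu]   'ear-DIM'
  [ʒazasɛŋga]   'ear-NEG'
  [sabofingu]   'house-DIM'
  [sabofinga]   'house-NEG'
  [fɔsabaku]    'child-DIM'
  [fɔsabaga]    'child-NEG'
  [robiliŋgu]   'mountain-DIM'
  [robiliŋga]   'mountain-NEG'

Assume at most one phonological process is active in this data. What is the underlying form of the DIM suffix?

The DIM suffix surfaces as [-gu] and [-ku], depending on the final segment of the stem.
By contrast the NEG suffix keeps its initial [g] throughout — that segment must be underlying.
So the underlying form is /-ku/, and voiceless stops become voiced after a nasal.

/-ku/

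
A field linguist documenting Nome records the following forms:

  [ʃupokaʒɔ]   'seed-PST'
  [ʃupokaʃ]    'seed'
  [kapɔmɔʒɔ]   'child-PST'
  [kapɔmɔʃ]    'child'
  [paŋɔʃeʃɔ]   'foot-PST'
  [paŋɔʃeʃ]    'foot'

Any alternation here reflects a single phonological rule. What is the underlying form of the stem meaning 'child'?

'child' shows [ʒ] ~ [ʃ] at the end of the stem ([kapɔmɔʒɔ] vs [kapɔmɔʃ]).
If /ʃ/ were underlying and a rule turned it into [ʒ] before the PST suffix, 'foot' would also alternate; but it has [ʃ] in both [paŋɔʃeʃɔ] and [paŋɔʃeʃ].
So /ʒ/ is underlying, and a rule of word-final obstruent devoicing — voiced obstruents become voiceless word-finally — gives [ʃ].

/kapɔmɔʒ/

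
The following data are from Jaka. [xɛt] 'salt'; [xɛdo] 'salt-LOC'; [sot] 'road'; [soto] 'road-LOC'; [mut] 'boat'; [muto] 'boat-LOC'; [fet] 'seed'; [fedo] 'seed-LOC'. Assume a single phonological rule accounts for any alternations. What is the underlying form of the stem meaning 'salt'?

/xɛd/

The root 'salt' surfaces as [xɛt] and [xɛdo], with a stem-final [t] ~ [d] alternation.
But 'road' keeps [t] in both environments ([sot], [soto]), so there is no rule changing /t/ to [d] before the LOC suffix.
Therefore /d/ is basic and [t] is derived by word-final obstruent devoicing (voiced obstruents become voiceless word-finally).
Hence 'salt' is /xɛd/ underlyingly.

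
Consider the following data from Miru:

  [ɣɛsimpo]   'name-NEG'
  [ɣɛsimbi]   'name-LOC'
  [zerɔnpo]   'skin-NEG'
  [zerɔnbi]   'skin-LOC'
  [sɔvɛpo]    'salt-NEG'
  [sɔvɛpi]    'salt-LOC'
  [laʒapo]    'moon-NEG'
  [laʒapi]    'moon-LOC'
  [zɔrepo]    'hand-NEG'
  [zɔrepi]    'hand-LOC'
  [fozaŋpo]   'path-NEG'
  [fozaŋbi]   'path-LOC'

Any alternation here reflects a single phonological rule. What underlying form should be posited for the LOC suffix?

The LOC suffix surfaces as [-bi] and [-pi], depending on the final segment of the stem.
By contrast the NEG suffix keeps its initial [p] throughout — that segment must be underlying.
The LOC suffix is therefore /-bi/ underlyingly, with post-vocalic devoicing: voiced stops become voiceless after a vowel.

/-bi/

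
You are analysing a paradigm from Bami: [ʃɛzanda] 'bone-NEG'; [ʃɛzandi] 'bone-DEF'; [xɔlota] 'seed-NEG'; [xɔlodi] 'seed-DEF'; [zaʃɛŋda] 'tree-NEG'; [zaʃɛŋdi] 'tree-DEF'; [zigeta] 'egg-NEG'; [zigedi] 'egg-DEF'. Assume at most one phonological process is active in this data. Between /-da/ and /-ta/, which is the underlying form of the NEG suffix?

The NEG morpheme has two allomorphs, [-da] and [-ta].
The DEF suffix, which begins with [d], is invariant after every stem; so [d] is not altered by any rule here.
So the underlying form is /-ta/, and voiceless stops become voiced after a nasal.

/-ta/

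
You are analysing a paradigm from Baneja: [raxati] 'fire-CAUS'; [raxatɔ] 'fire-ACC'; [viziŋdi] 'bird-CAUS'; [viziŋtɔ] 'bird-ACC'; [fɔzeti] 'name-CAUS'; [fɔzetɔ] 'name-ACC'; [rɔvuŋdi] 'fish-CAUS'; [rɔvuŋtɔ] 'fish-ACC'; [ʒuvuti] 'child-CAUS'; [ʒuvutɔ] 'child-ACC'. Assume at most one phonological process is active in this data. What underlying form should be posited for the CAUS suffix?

The CAUS suffix surfaces as [-di] and [-ti], depending on the final segment of the stem.
The ACC suffix, which begins with [t], is invariant after every stem; so [t] is not altered by any rule here.
So the underlying form is /-di/, and voiced stops become voiceless after a vowel.

/-di/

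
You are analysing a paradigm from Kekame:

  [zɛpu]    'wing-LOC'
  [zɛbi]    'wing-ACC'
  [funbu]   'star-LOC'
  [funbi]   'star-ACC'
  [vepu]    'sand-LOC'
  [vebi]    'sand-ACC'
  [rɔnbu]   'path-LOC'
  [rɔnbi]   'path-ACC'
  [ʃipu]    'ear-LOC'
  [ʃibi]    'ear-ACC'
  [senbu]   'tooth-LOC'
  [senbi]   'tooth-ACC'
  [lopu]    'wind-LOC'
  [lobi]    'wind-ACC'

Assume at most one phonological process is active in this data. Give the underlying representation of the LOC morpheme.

The LOC suffix surfaces as [-bu] and [-pu], depending on the final segment of the stem.
The ACC suffix, which begins with [b], is invariant after every stem; so [b] is not altered by any rule here.
The LOC suffix is therefore /-pu/ underlyingly, with post-nasal voicing: voiceless stops become voiced after a nasal.

/-pu/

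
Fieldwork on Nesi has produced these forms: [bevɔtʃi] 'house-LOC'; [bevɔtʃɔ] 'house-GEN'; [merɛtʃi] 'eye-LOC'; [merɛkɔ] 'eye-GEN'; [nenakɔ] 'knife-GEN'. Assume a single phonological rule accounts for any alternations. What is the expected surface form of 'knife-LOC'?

The stem for 'eye' ends in [tʃ] in [merɛtʃi] but [k] in [merɛkɔ].
If /tʃ/ were underlying and a rule turned it into [k] before the GEN suffix, 'house' would also alternate; but it has [tʃ] in both [bevɔtʃi] and [bevɔtʃɔ].
So /k/ is underlying, and a rule of palatalization before a front vowel — /k/ becomes palato-alveolar [tʃ] before a front vowel — gives [tʃ].
From [nenakɔ] the stem 'knife' is /nenak/; before a front vowel this yields [nenatʃi].

[nenatʃi]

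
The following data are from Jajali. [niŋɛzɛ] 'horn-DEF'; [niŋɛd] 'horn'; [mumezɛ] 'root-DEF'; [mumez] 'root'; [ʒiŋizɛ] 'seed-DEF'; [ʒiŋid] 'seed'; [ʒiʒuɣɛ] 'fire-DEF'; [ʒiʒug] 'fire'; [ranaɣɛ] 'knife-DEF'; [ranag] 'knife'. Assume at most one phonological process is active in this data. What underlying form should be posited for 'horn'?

In [niŋɛzɛ] and [niŋɛd] the final segment of 'horn' alternates: [z] ~ [d].
The stem 'root' ([mumezɛ], [mumez]) shows [z] unchanged in both environments, so [z] cannot be basic with [d] derived in isolation.
The underlying segment must be /d/; voiced stops become fricatives between vowels, yielding [z] there.
The underlying form of 'horn' is therefore /niŋɛd/.

/niŋɛd/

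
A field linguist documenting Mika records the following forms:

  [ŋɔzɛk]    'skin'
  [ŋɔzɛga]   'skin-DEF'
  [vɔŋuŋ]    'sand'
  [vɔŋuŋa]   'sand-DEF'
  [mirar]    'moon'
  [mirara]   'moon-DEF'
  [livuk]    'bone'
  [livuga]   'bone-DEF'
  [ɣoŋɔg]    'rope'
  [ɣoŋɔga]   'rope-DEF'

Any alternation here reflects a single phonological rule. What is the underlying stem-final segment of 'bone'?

The stem for 'bone' ends in [k] in [livuk] but [g] in [livuga].
The stem 'rope' ([ɣoŋɔg], [ɣoŋɔga]) shows [g] unchanged in both environments, so [g] cannot be basic with [k] derived in isolation.
So /k/ is underlying, and a rule of intervocalic voicing — voiceless stops become voiced between vowels — gives [g].

/k/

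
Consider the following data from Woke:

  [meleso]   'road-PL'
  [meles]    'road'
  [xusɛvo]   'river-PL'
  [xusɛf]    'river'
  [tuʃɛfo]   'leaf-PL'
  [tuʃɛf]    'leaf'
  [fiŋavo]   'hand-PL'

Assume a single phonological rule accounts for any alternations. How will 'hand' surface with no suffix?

[fiŋaf]

In [xusɛvo] and [xusɛf] the final segment of 'river' alternates: [v] ~ [f].
The stem 'leaf' ([tuʃɛfo], [tuʃɛf]) shows [f] unchanged in both environments, so [f] cannot be basic with [v] derived before the PL suffix.
Therefore /v/ is basic and [f] is derived by word-final obstruent devoicing (voiced obstruents become voiceless word-finally).
The one attested form of 'hand', [fiŋavo], shows underlying /fiŋav/. Applying the same rule word-finally gives [fiŋaf].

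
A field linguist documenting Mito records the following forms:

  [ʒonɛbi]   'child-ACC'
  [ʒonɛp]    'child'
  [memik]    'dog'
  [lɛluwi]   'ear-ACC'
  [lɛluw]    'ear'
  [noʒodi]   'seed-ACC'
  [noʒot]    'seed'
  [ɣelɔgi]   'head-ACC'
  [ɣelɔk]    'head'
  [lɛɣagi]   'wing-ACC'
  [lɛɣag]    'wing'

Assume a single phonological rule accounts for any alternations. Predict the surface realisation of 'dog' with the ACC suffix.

In [ɣelɔgi] and [ɣelɔk] the final segment of 'head' alternates: [g] ~ [k].
Compare 'wing', with invariant [g] in [lɛɣagi] and [lɛɣag]: an analysis with underlying /g/ and a rule producing [k] in isolation would wrongly predict alternation here too.
The underlying segment must be /k/; voiceless stops become voiced between vowels, yielding [g] there.
From [memik] the stem 'dog' is /memik/; between vowels this yields [memigi].

[memigi]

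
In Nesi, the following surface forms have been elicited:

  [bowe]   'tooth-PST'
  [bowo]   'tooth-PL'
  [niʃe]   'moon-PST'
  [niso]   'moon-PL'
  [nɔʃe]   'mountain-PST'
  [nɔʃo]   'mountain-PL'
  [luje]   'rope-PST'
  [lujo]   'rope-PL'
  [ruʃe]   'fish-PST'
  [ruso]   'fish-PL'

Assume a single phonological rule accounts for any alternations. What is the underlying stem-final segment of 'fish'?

/s/

The stem for 'fish' ends in [ʃ] in [ruʃe] but [s] in [ruso].
Compare 'mountain', with invariant [ʃ] in [nɔʃe] and [nɔʃo]: an analysis with underlying /ʃ/ and a rule producing [s] before the PL suffix would wrongly predict alternation here too.
Therefore /s/ is basic and [ʃ] is derived by palatalization before a front vowel (/s/ becomes palato-alveolar [ʃ] before a front vowel).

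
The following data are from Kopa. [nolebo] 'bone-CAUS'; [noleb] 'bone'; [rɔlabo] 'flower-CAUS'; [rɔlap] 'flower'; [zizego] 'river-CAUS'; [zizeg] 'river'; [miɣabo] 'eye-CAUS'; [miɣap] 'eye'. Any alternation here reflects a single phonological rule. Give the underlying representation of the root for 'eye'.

/miɣap/

'eye' shows [b] ~ [p] at the end of the stem ([miɣabo] vs [miɣap]).
But 'bone' keeps [b] in both environments ([nolebo], [noleb]), so there is no rule changing /b/ to [p] in isolation.
So /p/ is underlying, and a rule of intervocalic voicing — voiceless stops become voiced between vowels — gives [b].
So 'eye' = /miɣap/.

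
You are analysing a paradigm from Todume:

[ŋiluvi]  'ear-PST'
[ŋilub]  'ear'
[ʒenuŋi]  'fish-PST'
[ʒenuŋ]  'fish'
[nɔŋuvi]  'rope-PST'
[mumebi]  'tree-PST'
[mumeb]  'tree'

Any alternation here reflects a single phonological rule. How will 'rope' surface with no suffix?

[nɔŋub]

The stem for 'ear' ends in [v] in [ŋiluvi] but [b] in [ŋilub].
The stem 'tree' ([mumebi], [mumeb]) shows [b] unchanged in both environments, so [b] cannot be basic with [v] derived before the PST suffix.
The underlying segment must be /v/; voiced fricatives become stops word-finally, yielding [b] there.
From [nɔŋuvi] the stem 'rope' is /nɔŋuv/; word-finally this yields [nɔŋub].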